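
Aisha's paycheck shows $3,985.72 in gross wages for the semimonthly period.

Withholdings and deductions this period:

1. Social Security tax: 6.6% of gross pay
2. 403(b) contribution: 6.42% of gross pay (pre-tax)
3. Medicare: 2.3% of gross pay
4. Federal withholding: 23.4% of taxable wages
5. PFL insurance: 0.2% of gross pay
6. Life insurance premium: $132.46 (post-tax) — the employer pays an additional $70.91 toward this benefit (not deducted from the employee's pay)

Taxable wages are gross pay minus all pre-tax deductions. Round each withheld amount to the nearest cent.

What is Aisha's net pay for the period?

$2,361.90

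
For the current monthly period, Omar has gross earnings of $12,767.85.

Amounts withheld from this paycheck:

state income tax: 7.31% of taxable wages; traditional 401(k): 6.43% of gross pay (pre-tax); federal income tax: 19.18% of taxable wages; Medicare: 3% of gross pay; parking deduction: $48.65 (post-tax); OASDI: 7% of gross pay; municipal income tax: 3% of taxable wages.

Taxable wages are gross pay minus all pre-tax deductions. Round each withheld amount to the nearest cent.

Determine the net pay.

$7,098.30

Traditional 401(k): $12,767.85 × 0.0643 = $820.97
Taxable wages = $12,767.85 − $820.97 = $11,946.88
State income tax: $11,946.88 × 0.0731 = $873.32
Municipal income tax: $11,946.88 × 0.03 = $358.41
Federal income tax: $11,946.88 × 0.1918 = $2,291.41
Medicare: $12,767.85 × 0.03 = $383.04
OASDI: $12,767.85 × 0.07 = $893.75
Parking deduction: $48.65
Total deductions = $820.97 + $873.32 + $358.41 + $2,291.41 + $383.04 + $893.75 + $48.65 = $5,669.55
Net pay = $12,767.85 − $5,669.55 = $7,098.30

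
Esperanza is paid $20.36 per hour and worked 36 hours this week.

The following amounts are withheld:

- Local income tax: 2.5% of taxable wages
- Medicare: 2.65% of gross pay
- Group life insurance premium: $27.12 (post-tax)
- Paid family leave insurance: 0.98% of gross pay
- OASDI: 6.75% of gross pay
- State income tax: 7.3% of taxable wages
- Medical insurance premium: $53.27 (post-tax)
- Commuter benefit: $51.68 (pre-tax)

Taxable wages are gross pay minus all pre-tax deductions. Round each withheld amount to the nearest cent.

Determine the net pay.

Gross pay: 36 × $20.36 = $732.96
Commuter benefit: $51.68
Taxable wages = $732.96 − $51.68 = $681.28
Local income tax: $681.28 × 0.025 = $17.03
State income tax: $681.28 × 0.073 = $49.73
Medicare: $732.96 × 0.0265 = $19.42
Paid family leave insurance: $732.96 × 0.0098 = $7.18
OASDI: $732.96 × 0.0675 = $49.47
Medical insurance premium: $53.27
Group life insurance premium: $27.12
Total deductions = $51.68 + $17.03 + $49.73 + $19.42 + $7.18 + $49.47 + $53.27 + $27.12 = $274.90
Net pay = $732.96 − $274.90 = $458.06

$458.06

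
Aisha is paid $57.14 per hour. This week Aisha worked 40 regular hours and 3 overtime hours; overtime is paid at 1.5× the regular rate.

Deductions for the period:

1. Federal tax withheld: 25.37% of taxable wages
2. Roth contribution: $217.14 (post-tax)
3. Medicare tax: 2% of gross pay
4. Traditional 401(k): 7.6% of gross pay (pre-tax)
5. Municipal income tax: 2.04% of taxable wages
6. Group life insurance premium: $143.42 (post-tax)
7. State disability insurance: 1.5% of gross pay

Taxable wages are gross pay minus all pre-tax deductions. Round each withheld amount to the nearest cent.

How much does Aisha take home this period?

$1,255.94

Regular pay: 40 × $57.14 = $2,285.60
Overtime pay: 3 × $57.14 × 1.5 = $257.13
Gross pay = $2,285.60 + $257.13 = $2,542.73
Traditional 401(k): $2,542.73 × 0.076 = $193.25
Taxable wages = $2,542.73 − $193.25 = $2,349.48
Municipal income tax: $2,349.48 × 0.0204 = $47.93
Federal tax withheld: $2,349.48 × 0.2537 = $596.06
Medicare tax: $2,542.73 × 0.02 = $50.85
State disability insurance: $2,542.73 × 0.015 = $38.14
Roth contribution: $217.14
Group life insurance premium: $143.42
Total deductions = $193.25 + $47.93 + $596.06 + $50.85 + $38.14 + $217.14 + $143.42 = $1,286.79
Net pay = $2,542.73 − $1,286.79 = $1,255.94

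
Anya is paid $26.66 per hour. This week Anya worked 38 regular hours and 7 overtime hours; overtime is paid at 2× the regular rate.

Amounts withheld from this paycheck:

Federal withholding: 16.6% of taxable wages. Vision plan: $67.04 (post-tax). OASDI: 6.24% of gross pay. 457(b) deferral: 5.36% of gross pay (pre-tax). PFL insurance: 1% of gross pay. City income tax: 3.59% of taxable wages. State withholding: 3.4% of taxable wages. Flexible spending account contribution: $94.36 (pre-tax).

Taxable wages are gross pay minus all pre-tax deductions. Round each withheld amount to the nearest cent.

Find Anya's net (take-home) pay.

Regular pay: 38 × $26.66 = $1,013.08
Overtime pay: 7 × $26.66 × 2 = $373.24
Gross pay = $1,013.08 + $373.24 = $1,386.32
Flexible spending account contribution: $94.36
457(b) deferral: $1,386.32 × 0.0536 = $74.31
Pre-tax total = $94.36 + $74.31 = $168.67
Taxable wages = $1,386.32 − $168.67 = $1,217.65
State withholding: $1,217.65 × 0.034 = $41.40
City income tax: $1,217.65 × 0.0359 = $43.71
Federal withholding: $1,217.65 × 0.166 = $202.13
PFL insurance: $1,386.32 × 0.01 = $13.86
OASDI: $1,386.32 × 0.0624 = $86.51
Vision plan: $67.04
Total deductions = $94.36 + $74.31 + $41.40 + $43.71 + $202.13 + $13.86 + $86.51 + $67.04 = $623.32
Net pay = $1,386.32 − $623.32 = $763.00

$763.00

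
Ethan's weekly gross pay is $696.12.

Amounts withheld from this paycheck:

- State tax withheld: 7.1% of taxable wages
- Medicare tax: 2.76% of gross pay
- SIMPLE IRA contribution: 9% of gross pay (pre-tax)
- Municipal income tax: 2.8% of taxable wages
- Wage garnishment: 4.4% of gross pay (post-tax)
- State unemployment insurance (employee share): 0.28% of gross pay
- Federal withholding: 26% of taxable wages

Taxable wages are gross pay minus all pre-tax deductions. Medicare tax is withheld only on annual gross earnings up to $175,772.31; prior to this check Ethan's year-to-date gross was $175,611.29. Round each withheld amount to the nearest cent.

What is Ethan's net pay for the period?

SIMPLE IRA contribution: $696.12 × 0.09 = $62.65
Taxable wages = $696.12 − $62.65 = $633.47
State tax withheld: $633.47 × 0.071 = $44.98
Federal withholding: $633.47 × 0.26 = $164.70
Municipal income tax: $633.47 × 0.028 = $17.74
State unemployment insurance (employee share): $696.12 × 0.0028 = $1.95
Medicare tax: only $175,772.31 − $175,611.29 = $161.02 of this check is subject → $161.02 × 0.0276 = $4.44
Wage garnishment: $696.12 × 0.044 = $30.63
Total deductions = $62.65 + $44.98 + $164.70 + $17.74 + $1.95 + $4.44 + $30.63 = $327.09
Net pay = $696.12 − $327.09 = $369.03

$369.03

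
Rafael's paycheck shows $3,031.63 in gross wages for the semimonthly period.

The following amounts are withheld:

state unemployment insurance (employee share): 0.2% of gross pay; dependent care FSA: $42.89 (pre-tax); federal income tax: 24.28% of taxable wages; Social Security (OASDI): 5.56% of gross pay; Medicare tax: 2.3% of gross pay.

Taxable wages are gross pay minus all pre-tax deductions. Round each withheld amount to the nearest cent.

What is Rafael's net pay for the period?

Dependent care FSA: $42.89
Taxable wages = $3,031.63 − $42.89 = $2,988.74
Federal income tax: $2,988.74 × 0.2428 = $725.67
State unemployment insurance (employee share): $3,031.63 × 0.002 = $6.06
Social Security (OASDI): $3,031.63 × 0.0556 = $168.56
Medicare tax: $3,031.63 × 0.023 = $69.73
Total deductions = $42.89 + $725.67 + $6.06 + $168.56 + $69.73 = $1,012.91
Net pay = $3,031.63 − $1,012.91 = $2,018.72

$2,018.72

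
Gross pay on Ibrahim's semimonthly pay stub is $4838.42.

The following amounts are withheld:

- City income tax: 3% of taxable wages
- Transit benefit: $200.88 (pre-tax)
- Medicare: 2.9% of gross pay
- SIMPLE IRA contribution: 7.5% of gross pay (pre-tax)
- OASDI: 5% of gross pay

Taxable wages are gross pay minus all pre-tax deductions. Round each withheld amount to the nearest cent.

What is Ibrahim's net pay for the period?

Transit benefit: $200.88
SIMPLE IRA contribution: $4838.42 × 0.075 = $362.88
Pre-tax total = $200.88 + $362.88 = $563.76
Taxable wages = $4838.42 − $563.76 = $4274.66
City income tax: $4274.66 × 0.03 = $128.24
Medicare: $4838.42 × 0.029 = $140.31
OASDI: $4838.42 × 0.05 = $241.92
Total deductions = $200.88 + $362.88 + $128.24 + $140.31 + $241.92 = $1074.23
Net pay = $4838.42 − $1074.23 = $3764.19

$3764.19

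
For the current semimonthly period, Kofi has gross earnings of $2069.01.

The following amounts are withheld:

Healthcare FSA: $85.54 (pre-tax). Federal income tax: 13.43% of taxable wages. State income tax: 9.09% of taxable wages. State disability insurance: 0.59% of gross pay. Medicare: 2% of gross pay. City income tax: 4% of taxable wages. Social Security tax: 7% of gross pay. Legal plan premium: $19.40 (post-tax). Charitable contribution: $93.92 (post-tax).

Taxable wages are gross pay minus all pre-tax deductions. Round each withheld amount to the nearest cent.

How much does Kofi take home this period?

Healthcare FSA: $85.54
Taxable wages = $2069.01 − $85.54 = $1983.47
City income tax: $1983.47 × 0.04 = $79.34
Federal income tax: $1983.47 × 0.1343 = $266.38
State income tax: $1983.47 × 0.0909 = $180.30
Medicare: $2069.01 × 0.02 = $41.38
Social Security tax: $2069.01 × 0.07 = $144.83
State disability insurance: $2069.01 × 0.0059 = $12.21
Legal plan premium: $19.40
Charitable contribution: $93.92
Total deductions = $85.54 + $79.34 + $266.38 + $180.30 + $41.38 + $144.83 + $12.21 + $19.40 + $93.92 = $923.30
Net pay = $2069.01 − $923.30 = $1145.71

$1145.71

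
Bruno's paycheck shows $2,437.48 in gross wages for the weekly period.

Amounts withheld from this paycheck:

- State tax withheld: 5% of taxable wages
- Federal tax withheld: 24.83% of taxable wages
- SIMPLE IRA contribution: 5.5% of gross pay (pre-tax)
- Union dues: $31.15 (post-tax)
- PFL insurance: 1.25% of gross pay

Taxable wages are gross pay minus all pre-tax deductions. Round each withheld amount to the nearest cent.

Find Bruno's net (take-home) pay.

SIMPLE IRA contribution: $2,437.48 × 0.055 = $134.06
Taxable wages = $2,437.48 − $134.06 = $2,303.42
Federal tax withheld: $2,303.42 × 0.2483 = $571.94
State tax withheld: $2,303.42 × 0.05 = $115.17
PFL insurance: $2,437.48 × 0.0125 = $30.47
Union dues: $31.15
Total deductions = $134.06 + $571.94 + $115.17 + $30.47 + $31.15 = $882.79
Net pay = $2,437.48 − $882.79 = $1,554.69

$1,554.69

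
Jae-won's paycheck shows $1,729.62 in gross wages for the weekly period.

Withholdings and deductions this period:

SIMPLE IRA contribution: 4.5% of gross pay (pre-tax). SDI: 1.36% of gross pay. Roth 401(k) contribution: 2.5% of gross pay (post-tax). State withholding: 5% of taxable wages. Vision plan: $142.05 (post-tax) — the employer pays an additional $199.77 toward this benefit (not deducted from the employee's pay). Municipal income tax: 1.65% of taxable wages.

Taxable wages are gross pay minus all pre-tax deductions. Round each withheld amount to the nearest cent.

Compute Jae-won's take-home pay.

SIMPLE IRA contribution: $1,729.62 × 0.045 = $77.83
Taxable wages = $1,729.62 − $77.83 = $1,651.79
State withholding: $1,651.79 × 0.05 = $82.59
Municipal income tax: $1,651.79 × 0.0165 = $27.25
SDI: $1,729.62 × 0.0136 = $23.52
Roth 401(k) contribution: $1,729.62 × 0.025 = $43.24
Vision plan: $142.05
(Employer's $199.77 toward vision plan is not withheld from the employee.)
Total deductions = $77.83 + $82.59 + $27.25 + $23.52 + $43.24 + $142.05 = $396.48
Net pay = $1,729.62 − $396.48 = $1,333.14

$1,333.14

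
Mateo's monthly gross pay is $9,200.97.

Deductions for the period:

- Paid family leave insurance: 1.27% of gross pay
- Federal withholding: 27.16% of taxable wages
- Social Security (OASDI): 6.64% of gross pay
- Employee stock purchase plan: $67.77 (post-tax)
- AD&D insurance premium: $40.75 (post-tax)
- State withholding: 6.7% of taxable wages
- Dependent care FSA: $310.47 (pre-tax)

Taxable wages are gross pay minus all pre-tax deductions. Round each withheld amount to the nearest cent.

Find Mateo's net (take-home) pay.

$5,043.87

Dependent care FSA: $310.47
Taxable wages = $9,200.97 − $310.47 = $8,890.50
State withholding: $8,890.50 × 0.067 = $595.66
Federal withholding: $8,890.50 × 0.2716 = $2,414.66
Paid family leave insurance: $9,200.97 × 0.0127 = $116.85
Social Security (OASDI): $9,200.97 × 0.0664 = $610.94
Employee stock purchase plan: $67.77
AD&D insurance premium: $40.75
Total deductions = $310.47 + $595.66 + $2,414.66 + $116.85 + $610.94 + $67.77 + $40.75 = $4,157.10
Net pay = $9,200.97 − $4,157.10 = $5,043.87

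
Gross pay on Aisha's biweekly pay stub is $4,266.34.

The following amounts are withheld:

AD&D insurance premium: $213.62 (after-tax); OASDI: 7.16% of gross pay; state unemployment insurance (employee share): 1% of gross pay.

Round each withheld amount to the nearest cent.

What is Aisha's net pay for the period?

$3,704.59

State unemployment insurance (employee share): $4,266.34 × 0.01 = $42.66
OASDI: $4,266.34 × 0.0716 = $305.47
AD&D insurance premium: $213.62
Total deductions = $42.66 + $305.47 + $213.62 = $561.75
Net pay = $4,266.34 − $561.75 = $3,704.59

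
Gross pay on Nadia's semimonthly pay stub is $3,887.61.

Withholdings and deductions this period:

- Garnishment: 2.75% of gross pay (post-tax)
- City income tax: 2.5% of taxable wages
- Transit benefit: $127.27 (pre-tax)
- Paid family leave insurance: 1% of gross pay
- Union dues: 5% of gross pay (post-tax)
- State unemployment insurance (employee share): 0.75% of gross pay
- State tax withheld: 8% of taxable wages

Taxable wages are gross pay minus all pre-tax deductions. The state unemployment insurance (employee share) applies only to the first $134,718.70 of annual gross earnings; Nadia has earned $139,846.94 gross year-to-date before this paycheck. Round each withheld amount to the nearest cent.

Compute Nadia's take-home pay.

Transit benefit: $127.27
Taxable wages = $3,887.61 − $127.27 = $3,760.34
State tax withheld: $3,760.34 × 0.08 = $300.83
City income tax: $3,760.34 × 0.025 = $94.01
State unemployment insurance (employee share): annual cap $134,718.70 already reached (YTD $139,846.94), so $0.00
Paid family leave insurance: $3,887.61 × 0.01 = $38.88
Garnishment: $3,887.61 × 0.0275 = $106.91
Union dues: $3,887.61 × 0.05 = $194.38
Total deductions = $127.27 + $300.83 + $94.01 + $0.00 + $38.88 + $106.91 + $194.38 = $862.28
Net pay = $3,887.61 − $862.28 = $3,025.33

$3,025.33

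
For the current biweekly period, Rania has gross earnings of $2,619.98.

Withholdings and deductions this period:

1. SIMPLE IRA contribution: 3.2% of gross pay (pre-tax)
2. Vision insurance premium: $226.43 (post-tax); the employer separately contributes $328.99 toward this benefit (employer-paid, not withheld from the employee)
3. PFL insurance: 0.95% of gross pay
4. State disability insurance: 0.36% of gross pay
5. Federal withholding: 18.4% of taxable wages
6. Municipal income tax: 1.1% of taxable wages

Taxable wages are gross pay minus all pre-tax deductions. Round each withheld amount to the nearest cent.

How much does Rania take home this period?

$1,780.84

SIMPLE IRA contribution: $2,619.98 × 0.032 = $83.84
Taxable wages = $2,619.98 − $83.84 = $2,536.14
Municipal income tax: $2,536.14 × 0.011 = $27.90
Federal withholding: $2,536.14 × 0.184 = $466.65
State disability insurance: $2,619.98 × 0.0036 = $9.43
PFL insurance: $2,619.98 × 0.0095 = $24.89
Vision insurance premium: $226.43
(Employer's $328.99 toward vision insurance premium is not withheld from the employee.)
Total deductions = $83.84 + $27.90 + $466.65 + $9.43 + $24.89 + $226.43 = $839.14
Net pay = $2,619.98 − $839.14 = $1,780.84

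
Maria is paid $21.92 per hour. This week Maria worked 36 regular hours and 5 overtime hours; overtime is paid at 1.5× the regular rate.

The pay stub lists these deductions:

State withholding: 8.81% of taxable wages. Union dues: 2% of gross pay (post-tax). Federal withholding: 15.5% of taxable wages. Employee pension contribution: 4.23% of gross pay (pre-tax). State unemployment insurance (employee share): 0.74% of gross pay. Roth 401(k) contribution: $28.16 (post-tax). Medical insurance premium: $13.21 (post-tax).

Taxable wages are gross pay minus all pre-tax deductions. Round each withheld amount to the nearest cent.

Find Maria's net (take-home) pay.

Regular pay: 36 × $21.92 = $789.12
Overtime pay: 5 × $21.92 × 1.5 = $164.40
Gross pay = $789.12 + $164.40 = $953.52
Employee pension contribution: $953.52 × 0.0423 = $40.33
Taxable wages = $953.52 − $40.33 = $913.19
Federal withholding: $913.19 × 0.155 = $141.54
State withholding: $913.19 × 0.0881 = $80.45
State unemployment insurance (employee share): $953.52 × 0.0074 = $7.06
Roth 401(k) contribution: $28.16
Medical insurance premium: $13.21
Union dues: $953.52 × 0.02 = $19.07
Total deductions = $40.33 + $141.54 + $80.45 + $7.06 + $28.16 + $13.21 + $19.07 = $329.82
Net pay = $953.52 − $329.82 = $623.70

$623.70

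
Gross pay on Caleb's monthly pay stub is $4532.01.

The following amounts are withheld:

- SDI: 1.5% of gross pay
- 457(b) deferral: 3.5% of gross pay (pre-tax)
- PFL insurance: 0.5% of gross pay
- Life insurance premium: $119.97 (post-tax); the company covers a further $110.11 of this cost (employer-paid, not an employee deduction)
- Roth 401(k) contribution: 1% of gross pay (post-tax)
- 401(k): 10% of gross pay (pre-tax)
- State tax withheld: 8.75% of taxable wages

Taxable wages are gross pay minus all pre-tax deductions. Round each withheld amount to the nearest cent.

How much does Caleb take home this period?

457(b) deferral: $4532.01 × 0.035 = $158.62
401(k): $4532.01 × 0.1 = $453.20
Pre-tax total = $158.62 + $453.20 = $611.82
Taxable wages = $4532.01 − $611.82 = $3920.19
State tax withheld: $3920.19 × 0.0875 = $343.02
PFL insurance: $4532.01 × 0.005 = $22.66
SDI: $4532.01 × 0.015 = $67.98
Roth 401(k) contribution: $4532.01 × 0.01 = $45.32
Life insurance premium: $119.97
(Employer's $110.11 toward life insurance premium is not withheld from the employee.)
Total deductions = $158.62 + $453.20 + $343.02 + $22.66 + $67.98 + $45.32 + $119.97 = $1210.77
Net pay = $4532.01 − $1210.77 = $3321.24

$3321.24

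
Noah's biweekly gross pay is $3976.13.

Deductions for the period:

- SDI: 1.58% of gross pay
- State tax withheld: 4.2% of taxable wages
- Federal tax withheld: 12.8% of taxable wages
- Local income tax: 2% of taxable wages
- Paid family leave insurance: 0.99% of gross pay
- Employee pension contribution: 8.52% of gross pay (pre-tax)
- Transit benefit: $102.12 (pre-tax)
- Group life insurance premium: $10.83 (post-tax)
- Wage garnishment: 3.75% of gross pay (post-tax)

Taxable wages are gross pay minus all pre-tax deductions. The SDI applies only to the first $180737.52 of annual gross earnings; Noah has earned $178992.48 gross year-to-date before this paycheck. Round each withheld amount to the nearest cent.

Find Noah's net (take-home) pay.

$2636.69

Transit benefit: $102.12
Employee pension contribution: $3976.13 × 0.0852 = $338.77
Pre-tax total = $102.12 + $338.77 = $440.89
Taxable wages = $3976.13 − $440.89 = $3535.24
State tax withheld: $3535.24 × 0.042 = $148.48
Federal tax withheld: $3535.24 × 0.128 = $452.51
Local income tax: $3535.24 × 0.02 = $70.70
SDI: only $180737.52 − $178992.48 = $1745.04 of this check is subject → $1745.04 × 0.0158 = $27.57
Paid family leave insurance: $3976.13 × 0.0099 = $39.36
Wage garnishment: $3976.13 × 0.0375 = $149.10
Group life insurance premium: $10.83
Total deductions = $102.12 + $338.77 + $148.48 + $452.51 + $70.70 + $27.57 + $39.36 + $149.10 + $10.83 = $1339.44
Net pay = $3976.13 − $1339.44 = $2636.69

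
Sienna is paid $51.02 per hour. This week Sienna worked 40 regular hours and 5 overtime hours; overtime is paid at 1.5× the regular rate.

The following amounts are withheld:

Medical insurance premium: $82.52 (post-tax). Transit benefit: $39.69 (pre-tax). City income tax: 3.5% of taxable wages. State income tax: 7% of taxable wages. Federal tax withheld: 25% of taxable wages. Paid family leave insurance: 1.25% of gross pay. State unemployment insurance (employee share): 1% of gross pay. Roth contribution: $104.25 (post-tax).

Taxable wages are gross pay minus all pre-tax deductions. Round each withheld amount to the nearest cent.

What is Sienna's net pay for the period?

Regular pay: 40 × $51.02 = $2,040.80
Overtime pay: 5 × $51.02 × 1.5 = $382.65
Gross pay = $2,040.80 + $382.65 = $2,423.45
Transit benefit: $39.69
Taxable wages = $2,423.45 − $39.69 = $2,383.76
Federal tax withheld: $2,383.76 × 0.25 = $595.94
State income tax: $2,383.76 × 0.07 = $166.86
City income tax: $2,383.76 × 0.035 = $83.43
Paid family leave insurance: $2,423.45 × 0.0125 = $30.29
State unemployment insurance (employee share): $2,423.45 × 0.01 = $24.23
Medical insurance premium: $82.52
Roth contribution: $104.25
Total deductions = $39.69 + $595.94 + $166.86 + $83.43 + $30.29 + $24.23 + $82.52 + $104.25 = $1,127.21
Net pay = $2,423.45 − $1,127.21 = $1,296.24

$1,296.24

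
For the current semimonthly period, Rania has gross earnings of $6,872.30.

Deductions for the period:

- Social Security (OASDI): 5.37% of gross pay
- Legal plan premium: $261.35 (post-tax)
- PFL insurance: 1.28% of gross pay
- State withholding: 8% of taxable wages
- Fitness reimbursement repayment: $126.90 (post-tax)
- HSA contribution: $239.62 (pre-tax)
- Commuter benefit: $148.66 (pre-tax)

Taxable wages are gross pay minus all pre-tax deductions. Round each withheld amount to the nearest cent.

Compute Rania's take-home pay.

$5,120.04

HSA contribution: $239.62
Commuter benefit: $148.66
Pre-tax total = $239.62 + $148.66 = $388.28
Taxable wages = $6,872.30 − $388.28 = $6,484.02
State withholding: $6,484.02 × 0.08 = $518.72
PFL insurance: $6,872.30 × 0.0128 = $87.97
Social Security (OASDI): $6,872.30 × 0.0537 = $369.04
Legal plan premium: $261.35
Fitness reimbursement repayment: $126.90
Total deductions = $239.62 + $148.66 + $518.72 + $87.97 + $369.04 + $261.35 + $126.90 = $1,752.26
Net pay = $6,872.30 − $1,752.26 = $5,120.04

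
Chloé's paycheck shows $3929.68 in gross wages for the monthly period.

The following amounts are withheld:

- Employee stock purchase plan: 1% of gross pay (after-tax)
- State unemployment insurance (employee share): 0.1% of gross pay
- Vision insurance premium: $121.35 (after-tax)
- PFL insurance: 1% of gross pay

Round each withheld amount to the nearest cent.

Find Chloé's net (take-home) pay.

$3725.80

State unemployment insurance (employee share): $3929.68 × 0.001 = $3.93
PFL insurance: $3929.68 × 0.01 = $39.30
Employee stock purchase plan: $3929.68 × 0.01 = $39.30
Vision insurance premium: $121.35
Total deductions = $3.93 + $39.30 + $39.30 + $121.35 = $203.88
Net pay = $3929.68 − $203.88 = $3725.80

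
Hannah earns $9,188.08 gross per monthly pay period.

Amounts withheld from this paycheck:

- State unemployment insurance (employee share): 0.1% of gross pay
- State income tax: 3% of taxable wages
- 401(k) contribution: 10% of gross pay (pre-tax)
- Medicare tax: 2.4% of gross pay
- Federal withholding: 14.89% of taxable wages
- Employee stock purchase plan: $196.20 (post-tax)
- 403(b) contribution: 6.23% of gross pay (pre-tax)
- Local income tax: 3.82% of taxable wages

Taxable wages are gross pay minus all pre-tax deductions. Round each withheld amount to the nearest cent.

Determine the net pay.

$5,599.96

403(b) contribution: $9,188.08 × 0.0623 = $572.42
401(k) contribution: $9,188.08 × 0.1 = $918.81
Pre-tax total = $572.42 + $918.81 = $1,491.23
Taxable wages = $9,188.08 − $1,491.23 = $7,696.85
State income tax: $7,696.85 × 0.03 = $230.91
Federal withholding: $7,696.85 × 0.1489 = $1,146.06
Local income tax: $7,696.85 × 0.0382 = $294.02
Medicare tax: $9,188.08 × 0.024 = $220.51
State unemployment insurance (employee share): $9,188.08 × 0.001 = $9.19
Employee stock purchase plan: $196.20
Total deductions = $572.42 + $918.81 + $230.91 + $1,146.06 + $294.02 + $220.51 + $9.19 + $196.20 = $3,588.12
Net pay = $9,188.08 − $3,588.12 = $5,599.96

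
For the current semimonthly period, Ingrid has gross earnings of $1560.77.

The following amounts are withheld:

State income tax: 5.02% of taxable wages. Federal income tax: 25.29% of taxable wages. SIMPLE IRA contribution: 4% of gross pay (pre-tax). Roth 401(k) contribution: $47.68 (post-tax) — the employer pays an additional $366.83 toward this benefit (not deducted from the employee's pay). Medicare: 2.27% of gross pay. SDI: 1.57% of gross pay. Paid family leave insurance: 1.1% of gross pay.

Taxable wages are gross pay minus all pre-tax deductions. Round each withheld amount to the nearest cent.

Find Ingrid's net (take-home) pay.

SIMPLE IRA contribution: $1560.77 × 0.04 = $62.43
Taxable wages = $1560.77 − $62.43 = $1498.34
Federal income tax: $1498.34 × 0.2529 = $378.93
State income tax: $1498.34 × 0.0502 = $75.22
Paid family leave insurance: $1560.77 × 0.011 = $17.17
Medicare: $1560.77 × 0.0227 = $35.43
SDI: $1560.77 × 0.0157 = $24.50
Roth 401(k) contribution: $47.68
(Employer's $366.83 toward Roth 401(k) contribution is not withheld from the employee.)
Total deductions = $62.43 + $378.93 + $75.22 + $17.17 + $35.43 + $24.50 + $47.68 = $641.36
Net pay = $1560.77 − $641.36 = $919.41

$919.41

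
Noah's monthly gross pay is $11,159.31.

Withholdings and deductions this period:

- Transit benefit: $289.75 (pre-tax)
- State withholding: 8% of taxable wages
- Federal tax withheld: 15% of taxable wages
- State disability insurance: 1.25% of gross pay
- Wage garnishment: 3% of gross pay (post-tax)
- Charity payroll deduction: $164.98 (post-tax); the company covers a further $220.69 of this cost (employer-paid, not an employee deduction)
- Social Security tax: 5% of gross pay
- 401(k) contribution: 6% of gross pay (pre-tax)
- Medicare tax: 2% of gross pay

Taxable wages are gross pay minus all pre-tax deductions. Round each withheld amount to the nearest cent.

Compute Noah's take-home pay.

$6,433.59

Transit benefit: $289.75
401(k) contribution: $11,159.31 × 0.06 = $669.56
Pre-tax total = $289.75 + $669.56 = $959.31
Taxable wages = $11,159.31 − $959.31 = $10,200.00
Federal tax withheld: $10,200.00 × 0.15 = $1,530.00
State withholding: $10,200.00 × 0.08 = $816.00
Social Security tax: $11,159.31 × 0.05 = $557.97
Medicare tax: $11,159.31 × 0.02 = $223.19
State disability insurance: $11,159.31 × 0.0125 = $139.49
Charity payroll deduction: $164.98
Wage garnishment: $11,159.31 × 0.03 = $334.78
(Employer's $220.69 toward charity payroll deduction is not withheld from the employee.)
Total deductions = $289.75 + $669.56 + $1,530.00 + $816.00 + $557.97 + $223.19 + $139.49 + $164.98 + $334.78 = $4,725.72
Net pay = $11,159.31 − $4,725.72 = $6,433.59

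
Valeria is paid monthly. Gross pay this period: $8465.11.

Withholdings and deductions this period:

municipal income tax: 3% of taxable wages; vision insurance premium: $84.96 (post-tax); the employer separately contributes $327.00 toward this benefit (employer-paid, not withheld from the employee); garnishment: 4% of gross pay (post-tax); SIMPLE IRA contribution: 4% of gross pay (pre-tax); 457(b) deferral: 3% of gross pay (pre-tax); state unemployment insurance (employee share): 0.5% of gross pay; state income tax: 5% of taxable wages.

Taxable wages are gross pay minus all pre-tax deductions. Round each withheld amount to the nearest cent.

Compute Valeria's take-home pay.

$6776.86

SIMPLE IRA contribution: $8465.11 × 0.04 = $338.60
457(b) deferral: $8465.11 × 0.03 = $253.95
Pre-tax total = $338.60 + $253.95 = $592.55
Taxable wages = $8465.11 − $592.55 = $7872.56
State income tax: $7872.56 × 0.05 = $393.63
Municipal income tax: $7872.56 × 0.03 = $236.18
State unemployment insurance (employee share): $8465.11 × 0.005 = $42.33
Garnishment: $8465.11 × 0.04 = $338.60
Vision insurance premium: $84.96
(Employer's $327.00 toward vision insurance premium is not withheld from the employee.)
Total deductions = $338.60 + $253.95 + $393.63 + $236.18 + $42.33 + $338.60 + $84.96 = $1688.25
Net pay = $8465.11 − $1688.25 = $6776.86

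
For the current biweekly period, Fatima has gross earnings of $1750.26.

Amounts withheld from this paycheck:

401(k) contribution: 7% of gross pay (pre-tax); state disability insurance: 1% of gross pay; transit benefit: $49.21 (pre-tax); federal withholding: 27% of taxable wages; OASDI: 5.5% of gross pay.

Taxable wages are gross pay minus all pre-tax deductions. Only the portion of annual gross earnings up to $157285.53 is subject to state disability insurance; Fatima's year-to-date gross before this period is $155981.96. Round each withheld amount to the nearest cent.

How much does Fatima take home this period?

Transit benefit: $49.21
401(k) contribution: $1750.26 × 0.07 = $122.52
Pre-tax total = $49.21 + $122.52 = $171.73
Taxable wages = $1750.26 − $171.73 = $1578.53
Federal withholding: $1578.53 × 0.27 = $426.20
OASDI: $1750.26 × 0.055 = $96.26
State disability insurance: only $157285.53 − $155981.96 = $1303.57 of this check is subject → $1303.57 × 0.01 = $13.04
Total deductions = $49.21 + $122.52 + $426.20 + $96.26 + $13.04 = $707.23
Net pay = $1750.26 − $707.23 = $1043.03

$1043.03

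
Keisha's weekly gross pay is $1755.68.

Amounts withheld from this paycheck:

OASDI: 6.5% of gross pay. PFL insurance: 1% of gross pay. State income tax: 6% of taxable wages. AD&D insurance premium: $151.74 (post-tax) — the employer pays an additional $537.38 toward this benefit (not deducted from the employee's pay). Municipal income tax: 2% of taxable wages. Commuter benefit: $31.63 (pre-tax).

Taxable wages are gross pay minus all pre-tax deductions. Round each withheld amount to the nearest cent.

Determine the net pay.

$1302.71

Commuter benefit: $31.63
Taxable wages = $1755.68 − $31.63 = $1724.05
State income tax: $1724.05 × 0.06 = $103.44
Municipal income tax: $1724.05 × 0.02 = $34.48
PFL insurance: $1755.68 × 0.01 = $17.56
OASDI: $1755.68 × 0.065 = $114.12
AD&D insurance premium: $151.74
(Employer's $537.38 toward AD&D insurance premium is not withheld from the employee.)
Total deductions = $31.63 + $103.44 + $34.48 + $17.56 + $114.12 + $151.74 = $452.97
Net pay = $1755.68 − $452.97 = $1302.71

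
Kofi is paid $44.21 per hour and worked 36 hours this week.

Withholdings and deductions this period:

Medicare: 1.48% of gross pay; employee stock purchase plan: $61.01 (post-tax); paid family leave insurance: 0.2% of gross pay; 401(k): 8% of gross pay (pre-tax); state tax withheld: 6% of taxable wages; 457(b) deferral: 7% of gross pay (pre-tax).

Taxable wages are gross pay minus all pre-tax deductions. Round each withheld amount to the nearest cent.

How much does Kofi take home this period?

$1,183.91

Gross pay: 36 × $44.21 = $1,591.56
457(b) deferral: $1,591.56 × 0.07 = $111.41
401(k): $1,591.56 × 0.08 = $127.32
Pre-tax total = $111.41 + $127.32 = $238.73
Taxable wages = $1,591.56 − $238.73 = $1,352.83
State tax withheld: $1,352.83 × 0.06 = $81.17
Medicare: $1,591.56 × 0.0148 = $23.56
Paid family leave insurance: $1,591.56 × 0.002 = $3.18
Employee stock purchase plan: $61.01
Total deductions = $111.41 + $127.32 + $81.17 + $23.56 + $3.18 + $61.01 = $407.65
Net pay = $1,591.56 − $407.65 = $1,183.91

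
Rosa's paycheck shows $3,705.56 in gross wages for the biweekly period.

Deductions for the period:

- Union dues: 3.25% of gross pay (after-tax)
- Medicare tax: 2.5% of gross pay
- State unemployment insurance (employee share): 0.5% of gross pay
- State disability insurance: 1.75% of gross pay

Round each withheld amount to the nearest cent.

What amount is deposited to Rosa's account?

$3,409.11

State unemployment insurance (employee share): $3,705.56 × 0.005 = $18.53
State disability insurance: $3,705.56 × 0.0175 = $64.85
Medicare tax: $3,705.56 × 0.025 = $92.64
Union dues: $3,705.56 × 0.0325 = $120.43
Total deductions = $18.53 + $64.85 + $92.64 + $120.43 = $296.45
Net pay = $3,705.56 − $296.45 = $3,409.11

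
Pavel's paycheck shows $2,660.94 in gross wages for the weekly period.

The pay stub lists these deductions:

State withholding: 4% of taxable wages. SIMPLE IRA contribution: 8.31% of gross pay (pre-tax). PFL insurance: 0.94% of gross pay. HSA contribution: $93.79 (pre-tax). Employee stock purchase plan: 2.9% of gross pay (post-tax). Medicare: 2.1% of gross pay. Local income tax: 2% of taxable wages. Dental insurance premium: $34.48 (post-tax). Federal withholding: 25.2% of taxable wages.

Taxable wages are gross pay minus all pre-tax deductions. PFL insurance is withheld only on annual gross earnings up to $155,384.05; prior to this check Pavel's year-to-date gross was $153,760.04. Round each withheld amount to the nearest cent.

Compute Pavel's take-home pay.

$1,431.27

SIMPLE IRA contribution: $2,660.94 × 0.0831 = $221.12
HSA contribution: $93.79
Pre-tax total = $221.12 + $93.79 = $314.91
Taxable wages = $2,660.94 − $314.91 = $2,346.03
State withholding: $2,346.03 × 0.04 = $93.84
Local income tax: $2,346.03 × 0.02 = $46.92
Federal withholding: $2,346.03 × 0.252 = $591.20
PFL insurance: only $155,384.05 − $153,760.04 = $1,624.01 of this check is subject → $1,624.01 × 0.0094 = $15.27
Medicare: $2,660.94 × 0.021 = $55.88
Dental insurance premium: $34.48
Employee stock purchase plan: $2,660.94 × 0.029 = $77.17
Total deductions = $221.12 + $93.79 + $93.84 + $46.92 + $591.20 + $15.27 + $55.88 + $34.48 + $77.17 = $1,229.67
Net pay = $2,660.94 − $1,229.67 = $1,431.27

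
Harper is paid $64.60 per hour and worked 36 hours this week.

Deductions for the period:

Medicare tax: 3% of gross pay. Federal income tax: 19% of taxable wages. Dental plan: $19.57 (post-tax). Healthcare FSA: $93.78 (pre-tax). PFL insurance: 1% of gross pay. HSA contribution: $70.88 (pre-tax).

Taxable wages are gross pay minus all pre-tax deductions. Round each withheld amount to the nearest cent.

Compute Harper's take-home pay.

Gross pay: 36 × $64.60 = $2,325.60
HSA contribution: $70.88
Healthcare FSA: $93.78
Pre-tax total = $70.88 + $93.78 = $164.66
Taxable wages = $2,325.60 − $164.66 = $2,160.94
Federal income tax: $2,160.94 × 0.19 = $410.58
Medicare tax: $2,325.60 × 0.03 = $69.77
PFL insurance: $2,325.60 × 0.01 = $23.26
Dental plan: $19.57
Total deductions = $70.88 + $93.78 + $410.58 + $69.77 + $23.26 + $19.57 = $687.84
Net pay = $2,325.60 − $687.84 = $1,637.76

$1,637.76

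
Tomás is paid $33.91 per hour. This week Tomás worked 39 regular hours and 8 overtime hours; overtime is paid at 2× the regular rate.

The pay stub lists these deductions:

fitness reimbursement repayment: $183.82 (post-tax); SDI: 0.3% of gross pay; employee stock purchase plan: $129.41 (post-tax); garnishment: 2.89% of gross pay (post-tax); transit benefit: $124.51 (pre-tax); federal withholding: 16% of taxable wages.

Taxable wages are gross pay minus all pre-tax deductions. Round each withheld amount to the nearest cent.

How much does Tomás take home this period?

$1089.32

Regular pay: 39 × $33.91 = $1322.49
Overtime pay: 8 × $33.91 × 2 = $542.56
Gross pay = $1322.49 + $542.56 = $1865.05
Transit benefit: $124.51
Taxable wages = $1865.05 − $124.51 = $1740.54
Federal withholding: $1740.54 × 0.16 = $278.49
SDI: $1865.05 × 0.003 = $5.60
Employee stock purchase plan: $129.41
Garnishment: $1865.05 × 0.0289 = $53.90
Fitness reimbursement repayment: $183.82
Total deductions = $124.51 + $278.49 + $5.60 + $129.41 + $53.90 + $183.82 = $775.73
Net pay = $1865.05 − $775.73 = $1089.32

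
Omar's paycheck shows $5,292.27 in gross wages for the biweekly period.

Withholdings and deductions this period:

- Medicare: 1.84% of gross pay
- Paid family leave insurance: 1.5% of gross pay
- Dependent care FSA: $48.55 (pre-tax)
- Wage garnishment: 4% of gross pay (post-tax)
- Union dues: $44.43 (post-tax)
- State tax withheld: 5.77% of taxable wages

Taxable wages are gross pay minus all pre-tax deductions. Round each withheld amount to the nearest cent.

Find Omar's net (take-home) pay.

$4,508.28

Dependent care FSA: $48.55
Taxable wages = $5,292.27 − $48.55 = $5,243.72
State tax withheld: $5,243.72 × 0.0577 = $302.56
Paid family leave insurance: $5,292.27 × 0.015 = $79.38
Medicare: $5,292.27 × 0.0184 = $97.38
Wage garnishment: $5,292.27 × 0.04 = $211.69
Union dues: $44.43
Total deductions = $48.55 + $302.56 + $79.38 + $97.38 + $211.69 + $44.43 = $783.99
Net pay = $5,292.27 − $783.99 = $4,508.28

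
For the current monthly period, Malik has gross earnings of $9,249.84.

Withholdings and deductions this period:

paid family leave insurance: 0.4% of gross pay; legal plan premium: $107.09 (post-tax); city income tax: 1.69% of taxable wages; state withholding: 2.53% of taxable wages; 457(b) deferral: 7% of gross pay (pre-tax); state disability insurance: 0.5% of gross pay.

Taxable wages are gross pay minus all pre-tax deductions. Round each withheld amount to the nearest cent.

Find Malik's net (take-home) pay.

$8,048.99

457(b) deferral: $9,249.84 × 0.07 = $647.49
Taxable wages = $9,249.84 − $647.49 = $8,602.35
City income tax: $8,602.35 × 0.0169 = $145.38
State withholding: $8,602.35 × 0.0253 = $217.64
Paid family leave insurance: $9,249.84 × 0.004 = $37.00
State disability insurance: $9,249.84 × 0.005 = $46.25
Legal plan premium: $107.09
Total deductions = $647.49 + $145.38 + $217.64 + $37.00 + $46.25 + $107.09 = $1,200.85
Net pay = $9,249.84 − $1,200.85 = $8,048.99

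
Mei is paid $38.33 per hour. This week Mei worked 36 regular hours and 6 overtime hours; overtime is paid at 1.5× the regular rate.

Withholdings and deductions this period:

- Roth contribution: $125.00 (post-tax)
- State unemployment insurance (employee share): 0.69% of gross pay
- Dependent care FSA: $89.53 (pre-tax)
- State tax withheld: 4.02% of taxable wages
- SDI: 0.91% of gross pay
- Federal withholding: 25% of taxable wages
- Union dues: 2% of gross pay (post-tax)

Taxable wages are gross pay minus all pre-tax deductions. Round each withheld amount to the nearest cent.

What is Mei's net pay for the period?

$973.65

Regular pay: 36 × $38.33 = $1,379.88
Overtime pay: 6 × $38.33 × 1.5 = $344.97
Gross pay = $1,379.88 + $344.97 = $1,724.85
Dependent care FSA: $89.53
Taxable wages = $1,724.85 − $89.53 = $1,635.32
Federal withholding: $1,635.32 × 0.25 = $408.83
State tax withheld: $1,635.32 × 0.0402 = $65.74
SDI: $1,724.85 × 0.0091 = $15.70
State unemployment insurance (employee share): $1,724.85 × 0.0069 = $11.90
Union dues: $1,724.85 × 0.02 = $34.50
Roth contribution: $125.00
Total deductions = $89.53 + $408.83 + $65.74 + $15.70 + $11.90 + $34.50 + $125.00 = $751.20
Net pay = $1,724.85 − $751.20 = $973.65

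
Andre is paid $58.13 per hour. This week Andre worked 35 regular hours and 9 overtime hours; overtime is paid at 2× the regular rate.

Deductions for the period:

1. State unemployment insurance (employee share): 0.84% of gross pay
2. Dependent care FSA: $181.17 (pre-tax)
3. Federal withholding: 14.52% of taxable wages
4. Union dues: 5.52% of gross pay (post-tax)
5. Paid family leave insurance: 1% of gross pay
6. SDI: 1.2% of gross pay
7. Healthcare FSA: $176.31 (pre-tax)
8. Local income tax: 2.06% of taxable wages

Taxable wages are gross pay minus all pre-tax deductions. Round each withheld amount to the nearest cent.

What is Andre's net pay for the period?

Regular pay: 35 × $58.13 = $2,034.55
Overtime pay: 9 × $58.13 × 2 = $1,046.34
Gross pay = $2,034.55 + $1,046.34 = $3,080.89
Healthcare FSA: $176.31
Dependent care FSA: $181.17
Pre-tax total = $176.31 + $181.17 = $357.48
Taxable wages = $3,080.89 − $357.48 = $2,723.41
Federal withholding: $2,723.41 × 0.1452 = $395.44
Local income tax: $2,723.41 × 0.0206 = $56.10
SDI: $3,080.89 × 0.012 = $36.97
Paid family leave insurance: $3,080.89 × 0.01 = $30.81
State unemployment insurance (employee share): $3,080.89 × 0.0084 = $25.88
Union dues: $3,080.89 × 0.0552 = $170.07
Total deductions = $176.31 + $181.17 + $395.44 + $56.10 + $36.97 + $30.81 + $25.88 + $170.07 = $1,072.75
Net pay = $3,080.89 − $1,072.75 = $2,008.14

$2,008.14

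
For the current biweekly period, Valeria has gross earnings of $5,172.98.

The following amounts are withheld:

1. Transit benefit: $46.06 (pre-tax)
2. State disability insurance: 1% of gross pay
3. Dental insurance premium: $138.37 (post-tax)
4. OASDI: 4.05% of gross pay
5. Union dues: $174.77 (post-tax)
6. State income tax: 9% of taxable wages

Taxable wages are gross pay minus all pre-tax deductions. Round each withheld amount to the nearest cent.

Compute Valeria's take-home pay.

$4,091.12

Transit benefit: $46.06
Taxable wages = $5,172.98 − $46.06 = $5,126.92
State income tax: $5,126.92 × 0.09 = $461.42
State disability insurance: $5,172.98 × 0.01 = $51.73
OASDI: $5,172.98 × 0.0405 = $209.51
Union dues: $174.77
Dental insurance premium: $138.37
Total deductions = $46.06 + $461.42 + $51.73 + $209.51 + $174.77 + $138.37 = $1,081.86
Net pay = $5,172.98 − $1,081.86 = $4,091.12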